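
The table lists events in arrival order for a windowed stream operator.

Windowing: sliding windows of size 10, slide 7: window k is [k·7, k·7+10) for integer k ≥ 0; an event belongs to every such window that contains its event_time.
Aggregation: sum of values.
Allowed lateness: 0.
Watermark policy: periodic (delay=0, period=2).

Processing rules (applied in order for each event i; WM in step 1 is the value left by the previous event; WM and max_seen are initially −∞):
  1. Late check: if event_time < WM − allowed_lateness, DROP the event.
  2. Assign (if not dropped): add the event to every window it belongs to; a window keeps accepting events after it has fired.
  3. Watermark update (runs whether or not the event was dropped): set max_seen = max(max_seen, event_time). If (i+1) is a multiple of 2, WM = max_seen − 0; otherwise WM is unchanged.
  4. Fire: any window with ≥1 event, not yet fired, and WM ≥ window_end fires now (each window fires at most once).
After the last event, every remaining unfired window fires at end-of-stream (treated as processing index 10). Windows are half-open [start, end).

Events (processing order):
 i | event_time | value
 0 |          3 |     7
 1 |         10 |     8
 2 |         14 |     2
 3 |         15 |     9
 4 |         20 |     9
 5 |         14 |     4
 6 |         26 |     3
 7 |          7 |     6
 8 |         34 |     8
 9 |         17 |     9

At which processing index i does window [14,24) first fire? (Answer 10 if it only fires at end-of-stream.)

7

i=0 t=3 v=7: → [0,10); WM=−∞
i=1 t=10 v=8: → [7,17); WM=10; [0,10) fires=7
i=2 t=14 v=2: → [14,24),[7,17); WM=10
i=3 t=15 v=9: → [14,24),[7,17); WM=15
i=4 t=20 v=9: → [14,24); WM=15
i=5 t=14 v=4: DROP (t<15-0); WM=20; [7,17) fires=19
i=6 t=26 v=3: → [21,31); WM=20
i=7 t=7 v=6: DROP (t<20-0); WM=26; [14,24) fires=20
i=8 t=34 v=8: → [28,38); WM=26
i=9 t=17 v=9: DROP (t<26-0); WM=34; [21,31) fires=3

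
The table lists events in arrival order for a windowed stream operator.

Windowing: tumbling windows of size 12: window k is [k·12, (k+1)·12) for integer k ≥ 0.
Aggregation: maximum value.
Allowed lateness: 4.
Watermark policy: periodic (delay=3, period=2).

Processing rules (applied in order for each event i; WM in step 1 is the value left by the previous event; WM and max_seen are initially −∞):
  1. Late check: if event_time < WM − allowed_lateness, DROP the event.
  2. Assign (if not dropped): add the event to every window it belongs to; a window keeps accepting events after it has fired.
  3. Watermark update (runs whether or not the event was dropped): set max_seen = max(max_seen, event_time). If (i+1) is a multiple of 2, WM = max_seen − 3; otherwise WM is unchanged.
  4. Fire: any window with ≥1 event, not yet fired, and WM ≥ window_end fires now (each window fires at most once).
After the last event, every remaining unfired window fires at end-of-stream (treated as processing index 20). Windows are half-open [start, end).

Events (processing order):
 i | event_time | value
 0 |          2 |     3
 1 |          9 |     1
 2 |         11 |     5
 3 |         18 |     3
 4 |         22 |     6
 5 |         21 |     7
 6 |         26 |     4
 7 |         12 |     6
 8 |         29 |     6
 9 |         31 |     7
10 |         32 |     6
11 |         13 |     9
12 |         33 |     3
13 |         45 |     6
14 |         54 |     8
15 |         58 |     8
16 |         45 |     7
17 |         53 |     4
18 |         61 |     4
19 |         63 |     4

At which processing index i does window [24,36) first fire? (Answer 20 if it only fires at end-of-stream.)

i=0 t=2 v=3: → [0,12); WM=−∞
i=1 t=9 v=1: → [0,12); WM=6
i=2 t=11 v=5: → [0,12); WM=6
i=3 t=18 v=3: → [12,24); WM=15; [0,12) fires=5
i=4 t=22 v=6: → [12,24); WM=15
i=5 t=21 v=7: → [12,24); WM=19
i=6 t=26 v=4: → [24,36); WM=19
i=7 t=12 v=6: DROP (t<19-4); WM=23
i=8 t=29 v=6: → [24,36); WM=23
i=9 t=31 v=7: → [24,36); WM=28; [12,24) fires=7
i=10 t=32 v=6: → [24,36); WM=28
i=11 t=13 v=9: DROP (t<28-4); WM=29
i=12 t=33 v=3: → [24,36); WM=29
i=13 t=45 v=6: → [36,48); WM=42; [24,36) fires=7
i=14 t=54 v=8: → [48,60); WM=42
i=15 t=58 v=8: → [48,60); WM=55; [36,48) fires=6
i=16 t=45 v=7: DROP (t<55-4); WM=55
i=17 t=53 v=4: → [48,60); WM=55
i=18 t=61 v=4: → [60,72); WM=55
i=19 t=63 v=4: → [60,72); WM=60; [48,60) fires=8

13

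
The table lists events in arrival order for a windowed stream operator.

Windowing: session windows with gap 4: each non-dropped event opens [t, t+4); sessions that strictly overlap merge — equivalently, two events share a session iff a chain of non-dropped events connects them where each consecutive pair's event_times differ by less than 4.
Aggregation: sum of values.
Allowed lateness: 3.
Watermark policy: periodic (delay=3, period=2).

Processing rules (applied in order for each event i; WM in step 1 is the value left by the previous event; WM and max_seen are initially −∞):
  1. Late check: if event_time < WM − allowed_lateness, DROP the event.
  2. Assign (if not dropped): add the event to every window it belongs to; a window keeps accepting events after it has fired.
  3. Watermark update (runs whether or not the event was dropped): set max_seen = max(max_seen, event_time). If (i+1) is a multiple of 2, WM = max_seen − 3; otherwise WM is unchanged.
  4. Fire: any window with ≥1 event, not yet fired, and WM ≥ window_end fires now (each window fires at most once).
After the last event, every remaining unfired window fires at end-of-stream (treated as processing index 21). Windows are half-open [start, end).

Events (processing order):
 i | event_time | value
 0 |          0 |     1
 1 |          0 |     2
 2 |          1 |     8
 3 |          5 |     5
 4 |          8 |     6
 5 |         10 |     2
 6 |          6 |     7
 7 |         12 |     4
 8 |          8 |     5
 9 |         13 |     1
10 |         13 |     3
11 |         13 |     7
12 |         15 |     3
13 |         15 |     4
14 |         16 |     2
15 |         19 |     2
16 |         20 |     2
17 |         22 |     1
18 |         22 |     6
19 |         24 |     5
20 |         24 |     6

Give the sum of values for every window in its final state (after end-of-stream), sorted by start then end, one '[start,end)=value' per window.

[0,5)=11 [5,28)=71

i=0 t=0 v=1: → [0,4); WM=−∞
i=1 t=0 v=2: → [0,4); WM=-3
i=2 t=1 v=8: → [0,5); WM=-3
i=3 t=5 v=5: → [5,9); WM=2
i=4 t=8 v=6: → [5,12); WM=2
i=5 t=10 v=2: → [5,14); WM=7
i=6 t=6 v=7: → [5,14); WM=7
i=7 t=12 v=4: → [5,16); WM=9
i=8 t=8 v=5: → [5,16); WM=9
i=9 t=13 v=1: → [5,17); WM=10
i=10 t=13 v=3: → [5,17); WM=10
i=11 t=13 v=7: → [5,17); WM=10
i=12 t=15 v=3: → [5,19); WM=10
i=13 t=15 v=4: → [5,19); WM=12
i=14 t=16 v=2: → [5,20); WM=12
i=15 t=19 v=2: → [5,23); WM=16
i=16 t=20 v=2: → [5,24); WM=16
i=17 t=22 v=1: → [5,26); WM=19
i=18 t=22 v=6: → [5,26); WM=19
i=19 t=24 v=5: → [5,28); WM=21
i=20 t=24 v=6: → [5,28); WM=21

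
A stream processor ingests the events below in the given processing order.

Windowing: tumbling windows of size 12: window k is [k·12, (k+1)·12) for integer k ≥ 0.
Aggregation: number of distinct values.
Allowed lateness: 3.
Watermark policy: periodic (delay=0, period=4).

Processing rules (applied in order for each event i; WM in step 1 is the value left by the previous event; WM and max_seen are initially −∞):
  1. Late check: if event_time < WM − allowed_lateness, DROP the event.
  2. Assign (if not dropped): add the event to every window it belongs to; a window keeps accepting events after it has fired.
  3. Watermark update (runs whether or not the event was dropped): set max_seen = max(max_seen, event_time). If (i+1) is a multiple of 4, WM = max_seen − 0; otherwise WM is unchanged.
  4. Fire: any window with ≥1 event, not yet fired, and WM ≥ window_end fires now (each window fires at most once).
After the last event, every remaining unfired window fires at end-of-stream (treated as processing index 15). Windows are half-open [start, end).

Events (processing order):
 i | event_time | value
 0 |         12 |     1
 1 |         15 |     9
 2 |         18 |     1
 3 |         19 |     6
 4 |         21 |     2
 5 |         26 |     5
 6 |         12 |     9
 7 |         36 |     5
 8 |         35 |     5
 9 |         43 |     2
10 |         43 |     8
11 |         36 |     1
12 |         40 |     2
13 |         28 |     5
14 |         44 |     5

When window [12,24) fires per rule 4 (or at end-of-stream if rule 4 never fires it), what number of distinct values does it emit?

4

i=0 t=12 v=1: → [12,24); WM=−∞
i=1 t=15 v=9: → [12,24); WM=−∞
i=2 t=18 v=1: → [12,24); WM=−∞
i=3 t=19 v=6: → [12,24); WM=19
i=4 t=21 v=2: → [12,24); WM=19
i=5 t=26 v=5: → [24,36); WM=19
i=6 t=12 v=9: DROP (t<19-3); WM=19
i=7 t=36 v=5: → [36,48); WM=36; [12,24) fires=4 [24,36) fires=1
i=8 t=35 v=5: → [24,36); WM=36
i=9 t=43 v=2: → [36,48); WM=36
i=10 t=43 v=8: → [36,48); WM=36
i=11 t=36 v=1: → [36,48); WM=43
i=12 t=40 v=2: → [36,48); WM=43
i=13 t=28 v=5: DROP (t<43-3); WM=43
i=14 t=44 v=5: → [36,48); WM=43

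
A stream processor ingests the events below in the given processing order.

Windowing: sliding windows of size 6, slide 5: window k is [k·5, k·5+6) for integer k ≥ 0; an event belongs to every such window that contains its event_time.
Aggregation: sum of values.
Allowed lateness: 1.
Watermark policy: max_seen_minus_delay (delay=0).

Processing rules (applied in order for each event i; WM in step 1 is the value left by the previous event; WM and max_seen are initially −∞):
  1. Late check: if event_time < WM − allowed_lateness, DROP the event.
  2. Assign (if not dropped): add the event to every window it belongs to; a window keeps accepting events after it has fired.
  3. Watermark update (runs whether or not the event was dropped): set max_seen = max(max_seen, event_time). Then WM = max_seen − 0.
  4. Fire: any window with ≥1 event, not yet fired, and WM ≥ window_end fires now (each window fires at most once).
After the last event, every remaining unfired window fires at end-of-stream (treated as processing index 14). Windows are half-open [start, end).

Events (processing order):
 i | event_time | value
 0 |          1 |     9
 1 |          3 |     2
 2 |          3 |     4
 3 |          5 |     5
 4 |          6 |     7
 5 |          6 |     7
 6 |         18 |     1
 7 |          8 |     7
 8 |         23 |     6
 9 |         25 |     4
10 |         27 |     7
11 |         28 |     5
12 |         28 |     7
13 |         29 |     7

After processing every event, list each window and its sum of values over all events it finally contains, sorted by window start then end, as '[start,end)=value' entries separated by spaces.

i=0 t=1 v=9: → [0,6); WM=1
i=1 t=3 v=2: → [0,6); WM=3
i=2 t=3 v=4: → [0,6); WM=3
i=3 t=5 v=5: → [5,11),[0,6); WM=5
i=4 t=6 v=7: → [5,11); WM=6; [0,6) fires=20
i=5 t=6 v=7: → [5,11); WM=6
i=6 t=18 v=1: → [15,21); WM=18; [5,11) fires=19
i=7 t=8 v=7: DROP (t<18-1); WM=18
i=8 t=23 v=6: → [20,26); WM=23; [15,21) fires=1
i=9 t=25 v=4: → [25,31),[20,26); WM=25
i=10 t=27 v=7: → [25,31); WM=27; [20,26) fires=10
i=11 t=28 v=5: → [25,31); WM=28
i=12 t=28 v=7: → [25,31); WM=28
i=13 t=29 v=7: → [25,31); WM=29

[0,6)=20 [5,11)=19 [15,21)=1 [20,26)=10 [25,31)=30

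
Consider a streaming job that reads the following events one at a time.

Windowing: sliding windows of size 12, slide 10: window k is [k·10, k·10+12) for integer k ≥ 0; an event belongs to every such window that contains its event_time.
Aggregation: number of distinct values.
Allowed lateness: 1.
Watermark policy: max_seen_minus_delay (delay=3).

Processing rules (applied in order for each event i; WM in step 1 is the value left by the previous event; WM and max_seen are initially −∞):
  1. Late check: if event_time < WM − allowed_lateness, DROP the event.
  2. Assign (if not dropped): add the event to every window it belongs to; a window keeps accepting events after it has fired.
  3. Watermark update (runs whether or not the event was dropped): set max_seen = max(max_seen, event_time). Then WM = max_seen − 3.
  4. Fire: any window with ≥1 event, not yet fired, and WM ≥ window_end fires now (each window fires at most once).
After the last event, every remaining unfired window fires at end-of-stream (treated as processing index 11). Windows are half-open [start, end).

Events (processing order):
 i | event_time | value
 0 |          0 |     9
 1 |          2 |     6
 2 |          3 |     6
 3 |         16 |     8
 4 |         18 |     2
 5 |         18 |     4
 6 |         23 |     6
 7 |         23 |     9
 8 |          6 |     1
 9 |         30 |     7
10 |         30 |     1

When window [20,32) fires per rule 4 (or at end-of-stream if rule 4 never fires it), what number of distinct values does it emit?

i=0 t=0 v=9: → [0,12); WM=-3
i=1 t=2 v=6: → [0,12); WM=-1
i=2 t=3 v=6: → [0,12); WM=0
i=3 t=16 v=8: → [10,22); WM=13; [0,12) fires=2
i=4 t=18 v=2: → [10,22); WM=15
i=5 t=18 v=4: → [10,22); WM=15
i=6 t=23 v=6: → [20,32); WM=20
i=7 t=23 v=9: → [20,32); WM=20
i=8 t=6 v=1: DROP (t<20-1); WM=20
i=9 t=30 v=7: → [30,42),[20,32); WM=27; [10,22) fires=3
i=10 t=30 v=1: → [30,42),[20,32); WM=27

4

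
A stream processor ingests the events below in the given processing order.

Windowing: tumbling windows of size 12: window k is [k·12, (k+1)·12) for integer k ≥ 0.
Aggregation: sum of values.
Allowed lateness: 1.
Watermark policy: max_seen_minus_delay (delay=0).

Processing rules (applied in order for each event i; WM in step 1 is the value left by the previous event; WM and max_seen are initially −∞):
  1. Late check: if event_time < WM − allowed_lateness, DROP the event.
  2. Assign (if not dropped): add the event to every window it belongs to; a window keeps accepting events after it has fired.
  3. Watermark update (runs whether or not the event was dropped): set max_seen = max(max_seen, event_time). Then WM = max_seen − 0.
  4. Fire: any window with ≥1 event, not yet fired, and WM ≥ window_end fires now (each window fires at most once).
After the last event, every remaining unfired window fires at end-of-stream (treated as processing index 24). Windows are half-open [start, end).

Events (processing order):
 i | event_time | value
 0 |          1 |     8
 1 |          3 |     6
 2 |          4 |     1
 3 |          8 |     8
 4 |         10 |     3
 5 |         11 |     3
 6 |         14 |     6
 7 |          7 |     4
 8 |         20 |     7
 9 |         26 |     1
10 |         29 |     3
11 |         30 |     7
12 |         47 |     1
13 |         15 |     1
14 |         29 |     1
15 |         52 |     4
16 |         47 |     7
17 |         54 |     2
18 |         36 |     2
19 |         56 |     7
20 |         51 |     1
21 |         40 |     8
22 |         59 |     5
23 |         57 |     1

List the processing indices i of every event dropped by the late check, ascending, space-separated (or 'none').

7 13 14 16 18 20 21 23

i=0 t=1 v=8: → [0,12); WM=1
i=1 t=3 v=6: → [0,12); WM=3
i=2 t=4 v=1: → [0,12); WM=4
i=3 t=8 v=8: → [0,12); WM=8
i=4 t=10 v=3: → [0,12); WM=10
i=5 t=11 v=3: → [0,12); WM=11
i=6 t=14 v=6: → [12,24); WM=14; [0,12) fires=29
i=7 t=7 v=4: DROP (t<14-1); WM=14
i=8 t=20 v=7: → [12,24); WM=20
i=9 t=26 v=1: → [24,36); WM=26; [12,24) fires=13
i=10 t=29 v=3: → [24,36); WM=29
i=11 t=30 v=7: → [24,36); WM=30
i=12 t=47 v=1: → [36,48); WM=47; [24,36) fires=11
i=13 t=15 v=1: DROP (t<47-1); WM=47
i=14 t=29 v=1: DROP (t<47-1); WM=47
i=15 t=52 v=4: → [48,60); WM=52; [36,48) fires=1
i=16 t=47 v=7: DROP (t<52-1); WM=52
i=17 t=54 v=2: → [48,60); WM=54
i=18 t=36 v=2: DROP (t<54-1); WM=54
i=19 t=56 v=7: → [48,60); WM=56
i=20 t=51 v=1: DROP (t<56-1); WM=56
i=21 t=40 v=8: DROP (t<56-1); WM=56
i=22 t=59 v=5: → [48,60); WM=59
i=23 t=57 v=1: DROP (t<59-1); WM=59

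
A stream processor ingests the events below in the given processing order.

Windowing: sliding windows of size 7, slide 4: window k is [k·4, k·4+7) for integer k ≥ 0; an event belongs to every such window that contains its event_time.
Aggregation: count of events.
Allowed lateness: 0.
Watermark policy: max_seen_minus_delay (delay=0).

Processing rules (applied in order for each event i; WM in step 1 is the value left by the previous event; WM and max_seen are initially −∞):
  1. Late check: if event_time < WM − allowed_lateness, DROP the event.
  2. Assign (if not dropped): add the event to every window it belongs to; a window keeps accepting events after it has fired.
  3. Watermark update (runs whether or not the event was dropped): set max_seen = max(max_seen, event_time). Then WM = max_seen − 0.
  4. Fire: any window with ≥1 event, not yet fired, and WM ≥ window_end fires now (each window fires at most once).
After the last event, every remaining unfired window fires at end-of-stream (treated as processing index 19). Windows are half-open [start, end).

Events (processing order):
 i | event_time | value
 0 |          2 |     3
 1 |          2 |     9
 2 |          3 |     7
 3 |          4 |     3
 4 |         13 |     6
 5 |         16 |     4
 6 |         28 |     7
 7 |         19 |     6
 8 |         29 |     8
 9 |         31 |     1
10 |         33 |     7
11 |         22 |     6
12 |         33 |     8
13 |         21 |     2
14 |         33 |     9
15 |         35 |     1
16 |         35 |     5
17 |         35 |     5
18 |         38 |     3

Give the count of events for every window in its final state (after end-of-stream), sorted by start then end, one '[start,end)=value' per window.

i=0 t=2 v=3: → [0,7); WM=2
i=1 t=2 v=9: → [0,7); WM=2
i=2 t=3 v=7: → [0,7); WM=3
i=3 t=4 v=3: → [4,11),[0,7); WM=4
i=4 t=13 v=6: → [12,19),[8,15); WM=13; [0,7) fires=4 [4,11) fires=1
i=5 t=16 v=4: → [16,23),[12,19); WM=16; [8,15) fires=1
i=6 t=28 v=7: → [28,35),[24,31); WM=28; [12,19) fires=2 [16,23) fires=1
i=7 t=19 v=6: DROP (t<28-0); WM=28
i=8 t=29 v=8: → [28,35),[24,31); WM=29
i=9 t=31 v=1: → [28,35); WM=31; [24,31) fires=2
i=10 t=33 v=7: → [32,39),[28,35); WM=33
i=11 t=22 v=6: DROP (t<33-0); WM=33
i=12 t=33 v=8: → [32,39),[28,35); WM=33
i=13 t=21 v=2: DROP (t<33-0); WM=33
i=14 t=33 v=9: → [32,39),[28,35); WM=33
i=15 t=35 v=1: → [32,39); WM=35; [28,35) fires=6
i=16 t=35 v=5: → [32,39); WM=35
i=17 t=35 v=5: → [32,39); WM=35
i=18 t=38 v=3: → [36,43),[32,39); WM=38

[0,7)=4 [4,11)=1 [8,15)=1 [12,19)=2 [16,23)=1 [24,31)=2 [28,35)=6 [32,39)=7 [36,43)=1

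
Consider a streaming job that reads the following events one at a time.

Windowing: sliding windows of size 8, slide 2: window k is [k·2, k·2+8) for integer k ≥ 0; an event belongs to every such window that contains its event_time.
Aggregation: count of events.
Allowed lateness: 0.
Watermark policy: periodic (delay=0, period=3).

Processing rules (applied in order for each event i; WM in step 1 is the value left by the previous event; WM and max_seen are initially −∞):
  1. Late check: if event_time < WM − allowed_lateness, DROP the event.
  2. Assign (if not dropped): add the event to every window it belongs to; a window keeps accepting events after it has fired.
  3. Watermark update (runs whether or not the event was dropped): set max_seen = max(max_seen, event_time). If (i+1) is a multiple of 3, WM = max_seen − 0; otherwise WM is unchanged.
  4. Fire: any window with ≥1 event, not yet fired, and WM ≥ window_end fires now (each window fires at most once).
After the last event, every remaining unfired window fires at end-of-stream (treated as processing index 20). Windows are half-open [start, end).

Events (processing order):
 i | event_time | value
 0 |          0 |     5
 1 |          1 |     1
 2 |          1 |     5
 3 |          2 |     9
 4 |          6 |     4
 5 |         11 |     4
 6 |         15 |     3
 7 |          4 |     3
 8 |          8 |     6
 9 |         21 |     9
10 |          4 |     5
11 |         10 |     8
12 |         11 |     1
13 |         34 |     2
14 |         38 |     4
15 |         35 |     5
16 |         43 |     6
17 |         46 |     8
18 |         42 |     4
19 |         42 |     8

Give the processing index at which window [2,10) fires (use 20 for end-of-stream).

i=0 t=0 v=5: → [0,8); WM=−∞
i=1 t=1 v=1: → [0,8); WM=−∞
i=2 t=1 v=5: → [0,8); WM=1
i=3 t=2 v=9: → [2,10),[0,8); WM=1
i=4 t=6 v=4: → [6,14),[4,12),[2,10),[0,8); WM=1
i=5 t=11 v=4: → [10,18),[8,16),[6,14),[4,12); WM=11; [0,8) fires=5 [2,10) fires=2
i=6 t=15 v=3: → [14,22),[12,20),[10,18),[8,16); WM=11
i=7 t=4 v=3: DROP (t<11-0); WM=11
i=8 t=8 v=6: DROP (t<11-0); WM=15; [4,12) fires=2 [6,14) fires=2
i=9 t=21 v=9: → [20,28),[18,26),[16,24),[14,22); WM=15
i=10 t=4 v=5: DROP (t<15-0); WM=15
i=11 t=10 v=8: DROP (t<15-0); WM=21; [8,16) fires=2 [10,18) fires=2 [12,20) fires=1
i=12 t=11 v=1: DROP (t<21-0); WM=21
i=13 t=34 v=2: → [34,42),[32,40),[30,38),[28,36); WM=21
i=14 t=38 v=4: → [38,46),[36,44),[34,42),[32,40); WM=38; [14,22) fires=2 [16,24) fires=1 [18,26) fires=1 [20,28) fires=1 [28,36) fires=1 [30,38) fires=1
i=15 t=35 v=5: DROP (t<38-0); WM=38
i=16 t=43 v=6: → [42,50),[40,48),[38,46),[36,44); WM=38
i=17 t=46 v=8: → [46,54),[44,52),[42,50),[40,48); WM=46; [32,40) fires=2 [34,42) fires=2 [36,44) fires=2 [38,46) fires=2
i=18 t=42 v=4: DROP (t<46-0); WM=46
i=19 t=42 v=8: DROP (t<46-0); WM=46

5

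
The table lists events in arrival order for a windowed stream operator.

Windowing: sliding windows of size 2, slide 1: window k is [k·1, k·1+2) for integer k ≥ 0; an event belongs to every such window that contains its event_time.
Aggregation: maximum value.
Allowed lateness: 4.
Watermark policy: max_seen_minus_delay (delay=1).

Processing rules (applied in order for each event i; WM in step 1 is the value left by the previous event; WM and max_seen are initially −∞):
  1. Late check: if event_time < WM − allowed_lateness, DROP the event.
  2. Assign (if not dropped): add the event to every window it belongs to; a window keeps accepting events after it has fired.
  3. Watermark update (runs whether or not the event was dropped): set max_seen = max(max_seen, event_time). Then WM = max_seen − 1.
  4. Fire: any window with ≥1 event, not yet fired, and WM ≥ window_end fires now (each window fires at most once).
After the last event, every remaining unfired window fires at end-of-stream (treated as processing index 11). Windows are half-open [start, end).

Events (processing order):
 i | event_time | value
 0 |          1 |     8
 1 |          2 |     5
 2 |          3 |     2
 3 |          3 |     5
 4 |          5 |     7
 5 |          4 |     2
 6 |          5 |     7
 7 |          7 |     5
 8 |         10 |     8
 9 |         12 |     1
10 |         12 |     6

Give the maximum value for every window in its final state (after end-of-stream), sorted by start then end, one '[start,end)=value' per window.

i=0 t=1 v=8: → [1,3),[0,2); WM=0
i=1 t=2 v=5: → [2,4),[1,3); WM=1
i=2 t=3 v=2: → [3,5),[2,4); WM=2; [0,2) fires=8
i=3 t=3 v=5: → [3,5),[2,4); WM=2
i=4 t=5 v=7: → [5,7),[4,6); WM=4; [1,3) fires=8 [2,4) fires=5
i=5 t=4 v=2: → [4,6),[3,5); WM=4
i=6 t=5 v=7: → [5,7),[4,6); WM=4
i=7 t=7 v=5: → [7,9),[6,8); WM=6; [3,5) fires=5 [4,6) fires=7
i=8 t=10 v=8: → [10,12),[9,11); WM=9; [5,7) fires=7 [6,8) fires=5 [7,9) fires=5
i=9 t=12 v=1: → [12,14),[11,13); WM=11; [9,11) fires=8
i=10 t=12 v=6: → [12,14),[11,13); WM=11

[0,2)=8 [1,3)=8 [2,4)=5 [3,5)=5 [4,6)=7 [5,7)=7 [6,8)=5 [7,9)=5 [9,11)=8 [10,12)=8 [11,13)=6 [12,14)=6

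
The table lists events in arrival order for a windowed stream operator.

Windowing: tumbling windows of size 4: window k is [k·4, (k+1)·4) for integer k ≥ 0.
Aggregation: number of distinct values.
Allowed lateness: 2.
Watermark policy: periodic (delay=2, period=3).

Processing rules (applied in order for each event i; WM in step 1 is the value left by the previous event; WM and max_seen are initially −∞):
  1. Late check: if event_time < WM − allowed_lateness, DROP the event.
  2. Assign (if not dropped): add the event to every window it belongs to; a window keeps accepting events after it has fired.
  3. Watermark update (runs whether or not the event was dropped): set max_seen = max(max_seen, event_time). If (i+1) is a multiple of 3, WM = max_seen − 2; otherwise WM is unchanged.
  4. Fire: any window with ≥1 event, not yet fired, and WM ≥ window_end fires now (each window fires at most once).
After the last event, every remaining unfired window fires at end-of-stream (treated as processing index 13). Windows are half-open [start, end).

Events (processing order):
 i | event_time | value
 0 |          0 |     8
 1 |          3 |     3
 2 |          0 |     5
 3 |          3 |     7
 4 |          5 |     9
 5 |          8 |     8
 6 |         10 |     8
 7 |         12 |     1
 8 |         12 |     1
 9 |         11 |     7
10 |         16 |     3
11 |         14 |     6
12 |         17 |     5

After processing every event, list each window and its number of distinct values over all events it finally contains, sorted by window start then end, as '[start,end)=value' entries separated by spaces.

[0,4)=4 [4,8)=1 [8,12)=2 [12,16)=2 [16,20)=2

i=0 t=0 v=8: → [0,4); WM=−∞
i=1 t=3 v=3: → [0,4); WM=−∞
i=2 t=0 v=5: → [0,4); WM=1
i=3 t=3 v=7: → [0,4); WM=1
i=4 t=5 v=9: → [4,8); WM=1
i=5 t=8 v=8: → [8,12); WM=6; [0,4) fires=4
i=6 t=10 v=8: → [8,12); WM=6
i=7 t=12 v=1: → [12,16); WM=6
i=8 t=12 v=1: → [12,16); WM=10; [4,8) fires=1
i=9 t=11 v=7: → [8,12); WM=10
i=10 t=16 v=3: → [16,20); WM=10
i=11 t=14 v=6: → [12,16); WM=14; [8,12) fires=2
i=12 t=17 v=5: → [16,20); WM=14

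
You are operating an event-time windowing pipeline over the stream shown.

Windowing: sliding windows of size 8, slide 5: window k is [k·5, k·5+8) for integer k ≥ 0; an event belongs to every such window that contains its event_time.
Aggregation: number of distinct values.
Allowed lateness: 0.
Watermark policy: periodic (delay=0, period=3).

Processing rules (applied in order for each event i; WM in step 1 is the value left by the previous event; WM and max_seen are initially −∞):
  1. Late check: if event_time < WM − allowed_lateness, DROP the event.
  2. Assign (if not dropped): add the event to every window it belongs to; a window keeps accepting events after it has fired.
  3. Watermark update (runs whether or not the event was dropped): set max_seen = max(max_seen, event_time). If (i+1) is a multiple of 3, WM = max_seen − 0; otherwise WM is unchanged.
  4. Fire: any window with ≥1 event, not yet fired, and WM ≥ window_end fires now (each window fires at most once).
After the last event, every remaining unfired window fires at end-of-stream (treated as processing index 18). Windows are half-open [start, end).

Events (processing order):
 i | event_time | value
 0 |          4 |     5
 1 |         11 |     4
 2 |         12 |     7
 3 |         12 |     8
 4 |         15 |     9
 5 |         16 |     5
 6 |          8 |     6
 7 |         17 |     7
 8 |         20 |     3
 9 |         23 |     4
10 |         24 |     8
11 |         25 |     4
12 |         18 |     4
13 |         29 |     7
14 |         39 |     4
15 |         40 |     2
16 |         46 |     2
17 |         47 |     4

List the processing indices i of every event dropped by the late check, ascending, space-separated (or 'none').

6 12

i=0 t=4 v=5: → [0,8); WM=−∞
i=1 t=11 v=4: → [10,18),[5,13); WM=−∞
i=2 t=12 v=7: → [10,18),[5,13); WM=12; [0,8) fires=1
i=3 t=12 v=8: → [10,18),[5,13); WM=12
i=4 t=15 v=9: → [15,23),[10,18); WM=12
i=5 t=16 v=5: → [15,23),[10,18); WM=16; [5,13) fires=3
i=6 t=8 v=6: DROP (t<16-0); WM=16
i=7 t=17 v=7: → [15,23),[10,18); WM=16
i=8 t=20 v=3: → [20,28),[15,23); WM=20; [10,18) fires=5
i=9 t=23 v=4: → [20,28); WM=20
i=10 t=24 v=8: → [20,28); WM=20
i=11 t=25 v=4: → [25,33),[20,28); WM=25; [15,23) fires=4
i=12 t=18 v=4: DROP (t<25-0); WM=25
i=13 t=29 v=7: → [25,33); WM=25
i=14 t=39 v=4: → [35,43); WM=39; [20,28) fires=3 [25,33) fires=2
i=15 t=40 v=2: → [40,48),[35,43); WM=39
i=16 t=46 v=2: → [45,53),[40,48); WM=39
i=17 t=47 v=4: → [45,53),[40,48); WM=47; [35,43) fires=2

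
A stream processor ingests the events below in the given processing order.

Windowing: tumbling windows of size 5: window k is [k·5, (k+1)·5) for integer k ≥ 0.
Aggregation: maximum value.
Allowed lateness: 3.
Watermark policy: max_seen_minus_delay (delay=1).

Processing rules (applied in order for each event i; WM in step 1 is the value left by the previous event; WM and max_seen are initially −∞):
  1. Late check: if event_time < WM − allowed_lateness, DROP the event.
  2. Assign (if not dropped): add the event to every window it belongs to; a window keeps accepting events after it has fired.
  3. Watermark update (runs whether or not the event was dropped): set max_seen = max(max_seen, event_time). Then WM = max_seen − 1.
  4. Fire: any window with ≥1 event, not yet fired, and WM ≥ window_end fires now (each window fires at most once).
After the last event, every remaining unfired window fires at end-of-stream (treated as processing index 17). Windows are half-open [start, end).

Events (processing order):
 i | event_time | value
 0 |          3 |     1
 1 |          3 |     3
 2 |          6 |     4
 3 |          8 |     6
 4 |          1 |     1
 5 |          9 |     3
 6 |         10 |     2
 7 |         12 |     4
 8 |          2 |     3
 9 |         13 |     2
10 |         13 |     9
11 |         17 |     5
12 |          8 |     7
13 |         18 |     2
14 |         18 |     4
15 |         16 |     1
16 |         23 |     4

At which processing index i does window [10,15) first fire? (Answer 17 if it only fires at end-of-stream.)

i=0 t=3 v=1: → [0,5); WM=2
i=1 t=3 v=3: → [0,5); WM=2
i=2 t=6 v=4: → [5,10); WM=5; [0,5) fires=3
i=3 t=8 v=6: → [5,10); WM=7
i=4 t=1 v=1: DROP (t<7-3); WM=7
i=5 t=9 v=3: → [5,10); WM=8
i=6 t=10 v=2: → [10,15); WM=9
i=7 t=12 v=4: → [10,15); WM=11; [5,10) fires=6
i=8 t=2 v=3: DROP (t<11-3); WM=11
i=9 t=13 v=2: → [10,15); WM=12
i=10 t=13 v=9: → [10,15); WM=12
i=11 t=17 v=5: → [15,20); WM=16; [10,15) fires=9
i=12 t=8 v=7: DROP (t<16-3); WM=16
i=13 t=18 v=2: → [15,20); WM=17
i=14 t=18 v=4: → [15,20); WM=17
i=15 t=16 v=1: → [15,20); WM=17
i=16 t=23 v=4: → [20,25); WM=22; [15,20) fires=5

11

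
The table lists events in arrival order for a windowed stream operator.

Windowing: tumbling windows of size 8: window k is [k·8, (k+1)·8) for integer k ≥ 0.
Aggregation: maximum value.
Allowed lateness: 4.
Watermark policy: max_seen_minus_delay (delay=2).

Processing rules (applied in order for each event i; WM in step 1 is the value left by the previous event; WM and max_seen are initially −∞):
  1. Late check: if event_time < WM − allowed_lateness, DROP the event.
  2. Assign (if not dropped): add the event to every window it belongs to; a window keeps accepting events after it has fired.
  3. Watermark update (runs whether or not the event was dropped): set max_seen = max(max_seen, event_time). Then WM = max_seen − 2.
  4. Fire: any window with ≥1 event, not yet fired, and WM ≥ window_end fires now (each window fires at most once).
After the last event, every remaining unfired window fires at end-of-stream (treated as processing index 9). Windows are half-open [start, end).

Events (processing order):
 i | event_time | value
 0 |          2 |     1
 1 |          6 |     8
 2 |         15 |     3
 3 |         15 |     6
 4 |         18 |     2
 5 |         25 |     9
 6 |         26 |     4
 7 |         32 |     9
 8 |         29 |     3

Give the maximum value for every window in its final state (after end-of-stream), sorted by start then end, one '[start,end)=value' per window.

i=0 t=2 v=1: → [0,8); WM=0
i=1 t=6 v=8: → [0,8); WM=4
i=2 t=15 v=3: → [8,16); WM=13; [0,8) fires=8
i=3 t=15 v=6: → [8,16); WM=13
i=4 t=18 v=2: → [16,24); WM=16; [8,16) fires=6
i=5 t=25 v=9: → [24,32); WM=23
i=6 t=26 v=4: → [24,32); WM=24; [16,24) fires=2
i=7 t=32 v=9: → [32,40); WM=30
i=8 t=29 v=3: → [24,32); WM=30

[0,8)=8 [8,16)=6 [16,24)=2 [24,32)=9 [32,40)=9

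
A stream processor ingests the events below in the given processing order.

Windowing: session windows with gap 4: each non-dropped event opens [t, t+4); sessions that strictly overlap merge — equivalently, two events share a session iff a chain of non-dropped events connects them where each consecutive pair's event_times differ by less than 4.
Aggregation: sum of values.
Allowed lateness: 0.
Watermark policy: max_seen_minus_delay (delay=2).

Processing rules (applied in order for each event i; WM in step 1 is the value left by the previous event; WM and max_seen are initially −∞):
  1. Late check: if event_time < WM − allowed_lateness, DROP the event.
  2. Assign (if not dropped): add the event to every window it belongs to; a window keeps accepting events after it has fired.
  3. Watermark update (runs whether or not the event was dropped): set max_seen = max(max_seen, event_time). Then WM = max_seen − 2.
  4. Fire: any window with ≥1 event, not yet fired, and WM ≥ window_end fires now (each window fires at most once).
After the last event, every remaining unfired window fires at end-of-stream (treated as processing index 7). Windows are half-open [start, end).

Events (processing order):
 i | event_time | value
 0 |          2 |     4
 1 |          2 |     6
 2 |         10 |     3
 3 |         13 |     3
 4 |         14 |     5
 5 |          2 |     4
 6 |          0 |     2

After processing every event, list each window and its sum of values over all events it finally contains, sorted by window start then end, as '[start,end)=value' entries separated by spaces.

[2,6)=10 [10,18)=11

i=0 t=2 v=4: → [2,6); WM=0
i=1 t=2 v=6: → [2,6); WM=0
i=2 t=10 v=3: → [10,14); WM=8
i=3 t=13 v=3: → [10,17); WM=11
i=4 t=14 v=5: → [10,18); WM=12
i=5 t=2 v=4: DROP (t<12-0); WM=12
i=6 t=0 v=2: DROP (t<12-0); WM=12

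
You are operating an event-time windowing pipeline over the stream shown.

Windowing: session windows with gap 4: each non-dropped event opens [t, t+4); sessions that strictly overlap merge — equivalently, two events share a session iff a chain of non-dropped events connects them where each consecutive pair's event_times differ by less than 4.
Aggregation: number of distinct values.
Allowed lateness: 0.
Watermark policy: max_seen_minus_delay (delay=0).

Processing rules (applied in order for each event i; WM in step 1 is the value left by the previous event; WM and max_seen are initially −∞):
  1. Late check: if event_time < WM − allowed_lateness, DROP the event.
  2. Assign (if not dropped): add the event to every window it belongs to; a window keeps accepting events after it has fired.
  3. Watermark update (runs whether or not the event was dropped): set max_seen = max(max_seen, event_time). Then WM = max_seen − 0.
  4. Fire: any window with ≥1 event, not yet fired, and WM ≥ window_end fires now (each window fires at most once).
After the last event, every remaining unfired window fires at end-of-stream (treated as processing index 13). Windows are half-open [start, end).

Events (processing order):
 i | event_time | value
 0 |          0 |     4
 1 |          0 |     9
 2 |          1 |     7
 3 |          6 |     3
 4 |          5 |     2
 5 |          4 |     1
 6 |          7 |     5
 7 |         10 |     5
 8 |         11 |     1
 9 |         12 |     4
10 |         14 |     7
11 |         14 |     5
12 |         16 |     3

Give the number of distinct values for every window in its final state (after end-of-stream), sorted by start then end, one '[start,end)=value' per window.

i=0 t=0 v=4: → [0,4); WM=0
i=1 t=0 v=9: → [0,4); WM=0
i=2 t=1 v=7: → [0,5); WM=1
i=3 t=6 v=3: → [6,10); WM=6
i=4 t=5 v=2: DROP (t<6-0); WM=6
i=5 t=4 v=1: DROP (t<6-0); WM=6
i=6 t=7 v=5: → [6,11); WM=7
i=7 t=10 v=5: → [6,14); WM=10
i=8 t=11 v=1: → [6,15); WM=11
i=9 t=12 v=4: → [6,16); WM=12
i=10 t=14 v=7: → [6,18); WM=14
i=11 t=14 v=5: → [6,18); WM=14
i=12 t=16 v=3: → [6,20); WM=16

[0,5)=3 [6,20)=5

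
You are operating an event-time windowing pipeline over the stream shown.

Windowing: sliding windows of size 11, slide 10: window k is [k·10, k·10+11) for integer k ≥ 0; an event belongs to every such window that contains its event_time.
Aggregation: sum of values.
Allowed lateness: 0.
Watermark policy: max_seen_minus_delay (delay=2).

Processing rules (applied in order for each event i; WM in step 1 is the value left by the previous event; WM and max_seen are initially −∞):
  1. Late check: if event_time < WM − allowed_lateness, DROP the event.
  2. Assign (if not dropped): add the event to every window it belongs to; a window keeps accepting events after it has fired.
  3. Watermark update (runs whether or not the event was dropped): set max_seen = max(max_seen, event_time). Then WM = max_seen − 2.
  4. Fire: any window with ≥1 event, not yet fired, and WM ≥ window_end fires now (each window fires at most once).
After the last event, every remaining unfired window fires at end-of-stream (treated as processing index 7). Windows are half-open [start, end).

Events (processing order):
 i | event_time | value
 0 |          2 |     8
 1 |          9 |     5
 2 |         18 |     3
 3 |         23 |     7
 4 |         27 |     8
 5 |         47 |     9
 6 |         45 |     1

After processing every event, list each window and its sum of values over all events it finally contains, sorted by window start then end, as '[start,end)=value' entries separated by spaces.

i=0 t=2 v=8: → [0,11); WM=0
i=1 t=9 v=5: → [0,11); WM=7
i=2 t=18 v=3: → [10,21); WM=16; [0,11) fires=13
i=3 t=23 v=7: → [20,31); WM=21; [10,21) fires=3
i=4 t=27 v=8: → [20,31); WM=25
i=5 t=47 v=9: → [40,51); WM=45; [20,31) fires=15
i=6 t=45 v=1: → [40,51); WM=45

[0,11)=13 [10,21)=3 [20,31)=15 [40,51)=10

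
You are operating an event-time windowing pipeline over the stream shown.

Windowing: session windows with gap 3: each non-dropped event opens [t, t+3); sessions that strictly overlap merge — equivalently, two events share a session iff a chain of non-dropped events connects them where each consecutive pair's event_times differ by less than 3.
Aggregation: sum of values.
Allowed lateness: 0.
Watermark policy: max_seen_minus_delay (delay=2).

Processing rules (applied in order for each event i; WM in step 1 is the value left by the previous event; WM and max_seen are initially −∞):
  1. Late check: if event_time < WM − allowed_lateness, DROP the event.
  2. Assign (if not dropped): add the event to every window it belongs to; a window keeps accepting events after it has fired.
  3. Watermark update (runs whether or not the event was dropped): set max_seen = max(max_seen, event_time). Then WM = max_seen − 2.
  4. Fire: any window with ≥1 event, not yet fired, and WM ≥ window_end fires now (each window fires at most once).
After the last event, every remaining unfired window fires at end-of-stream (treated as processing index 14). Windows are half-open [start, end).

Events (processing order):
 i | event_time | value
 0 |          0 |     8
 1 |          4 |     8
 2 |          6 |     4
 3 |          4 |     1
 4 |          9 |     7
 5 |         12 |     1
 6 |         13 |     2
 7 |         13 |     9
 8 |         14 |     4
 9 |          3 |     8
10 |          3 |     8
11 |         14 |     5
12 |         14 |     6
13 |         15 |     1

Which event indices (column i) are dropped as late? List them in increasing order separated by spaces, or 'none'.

9 10

i=0 t=0 v=8: → [0,3); WM=-2
i=1 t=4 v=8: → [4,7); WM=2
i=2 t=6 v=4: → [4,9); WM=4
i=3 t=4 v=1: → [4,9); WM=4
i=4 t=9 v=7: → [9,12); WM=7
i=5 t=12 v=1: → [12,15); WM=10
i=6 t=13 v=2: → [12,16); WM=11
i=7 t=13 v=9: → [12,16); WM=11
i=8 t=14 v=4: → [12,17); WM=12
i=9 t=3 v=8: DROP (t<12-0); WM=12
i=10 t=3 v=8: DROP (t<12-0); WM=12
i=11 t=14 v=5: → [12,17); WM=12
i=12 t=14 v=6: → [12,17); WM=12
i=13 t=15 v=1: → [12,18); WM=13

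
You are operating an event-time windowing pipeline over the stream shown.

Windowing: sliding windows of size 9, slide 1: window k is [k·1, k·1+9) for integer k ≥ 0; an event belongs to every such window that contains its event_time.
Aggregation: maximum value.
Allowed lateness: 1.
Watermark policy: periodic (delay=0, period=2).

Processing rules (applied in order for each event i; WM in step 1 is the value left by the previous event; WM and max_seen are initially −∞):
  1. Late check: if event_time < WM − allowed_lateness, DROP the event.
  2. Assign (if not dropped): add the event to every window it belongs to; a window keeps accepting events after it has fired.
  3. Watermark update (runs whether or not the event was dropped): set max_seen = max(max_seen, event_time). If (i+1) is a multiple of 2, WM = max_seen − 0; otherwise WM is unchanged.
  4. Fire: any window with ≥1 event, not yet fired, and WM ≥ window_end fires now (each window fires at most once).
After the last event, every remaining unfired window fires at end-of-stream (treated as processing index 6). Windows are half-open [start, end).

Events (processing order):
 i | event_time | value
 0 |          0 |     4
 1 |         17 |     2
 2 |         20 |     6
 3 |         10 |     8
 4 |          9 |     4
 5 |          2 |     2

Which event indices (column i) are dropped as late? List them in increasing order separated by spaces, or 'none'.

3 4 5

i=0 t=0 v=4: → [0,9); WM=−∞
i=1 t=17 v=2: → [17,26),[16,25),[15,24),[14,23),[13,22),[12,21),[11,20),[10,19),[9,18); WM=17; [0,9) fires=4
i=2 t=20 v=6: → [20,29),[19,28),[18,27),[17,26),[16,25),[15,24),[14,23),[13,22),[12,21); WM=17
i=3 t=10 v=8: DROP (t<17-1); WM=20; [9,18) fires=2 [10,19) fires=2 [11,20) fires=2
i=4 t=9 v=4: DROP (t<20-1); WM=20
i=5 t=2 v=2: DROP (t<20-1); WM=20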